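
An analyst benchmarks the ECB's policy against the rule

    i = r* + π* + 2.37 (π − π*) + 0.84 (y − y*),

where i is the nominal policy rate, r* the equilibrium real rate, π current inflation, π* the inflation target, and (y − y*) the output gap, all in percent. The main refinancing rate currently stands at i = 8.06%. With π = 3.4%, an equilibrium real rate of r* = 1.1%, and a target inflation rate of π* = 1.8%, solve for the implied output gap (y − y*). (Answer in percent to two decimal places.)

1.63%

0.84 (y − y*) = 8.06 − 1.1 − 1.8 − 2.37 × (3.4 − 1.8) = 1.368
(y − y*) = 1.368 / 0.84 = 1.63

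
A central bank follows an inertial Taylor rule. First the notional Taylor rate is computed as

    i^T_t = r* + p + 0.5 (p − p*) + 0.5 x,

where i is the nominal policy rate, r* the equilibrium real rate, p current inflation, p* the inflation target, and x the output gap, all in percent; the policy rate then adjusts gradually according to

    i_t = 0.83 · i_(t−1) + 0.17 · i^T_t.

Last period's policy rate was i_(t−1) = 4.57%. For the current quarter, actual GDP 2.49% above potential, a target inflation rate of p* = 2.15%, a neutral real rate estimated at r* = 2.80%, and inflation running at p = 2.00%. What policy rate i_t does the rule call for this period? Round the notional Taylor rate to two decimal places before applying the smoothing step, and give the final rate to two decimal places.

4.81%

Output 2.49% above potential → x = 2.49.
i^T_t = 2.80 + 2.00 + 0.5 × (2.00 − 2.15) + 0.5 × 2.49
   = 2.80 + 2 − 0.075 + 1.245 = 5.97
i_t = 0.83 × 4.57 + 0.17 × 5.97 = 3.7931 + 1.0149 = 4.81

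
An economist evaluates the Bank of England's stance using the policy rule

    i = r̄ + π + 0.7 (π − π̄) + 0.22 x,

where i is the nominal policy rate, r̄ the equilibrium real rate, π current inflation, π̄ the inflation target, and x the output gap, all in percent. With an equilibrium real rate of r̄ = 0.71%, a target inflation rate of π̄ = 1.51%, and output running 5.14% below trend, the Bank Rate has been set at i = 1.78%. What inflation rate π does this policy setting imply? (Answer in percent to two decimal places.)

Output 5.14% below potential → x = -5.14.
Collecting π: i = r̄ + (1 + 0.7) π − 0.7 π̄ + 0.22 x
1.7 π = 1.78 − 0.71 + 0.7 × 1.51 − 0.22 × (-5.14) = 3.2578
π = 3.2578 / 1.7 = 1.92

1.92%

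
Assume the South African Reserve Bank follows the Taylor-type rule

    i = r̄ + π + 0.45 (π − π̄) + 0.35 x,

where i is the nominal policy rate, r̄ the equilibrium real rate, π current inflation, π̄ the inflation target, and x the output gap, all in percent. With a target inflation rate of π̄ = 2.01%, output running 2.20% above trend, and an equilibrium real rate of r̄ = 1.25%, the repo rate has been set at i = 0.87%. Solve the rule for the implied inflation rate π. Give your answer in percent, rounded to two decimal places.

-0.17%

Output 2.20% above potential → x = 2.20.
Collecting π: i = r̄ + (1 + 0.45) π − 0.45 π̄ + 0.35 x
1.45 π = 0.87 − 1.25 + 0.45 × 2.01 − 0.35 × 2.20 = -0.2455
π = -0.2455 / 1.45 = -0.17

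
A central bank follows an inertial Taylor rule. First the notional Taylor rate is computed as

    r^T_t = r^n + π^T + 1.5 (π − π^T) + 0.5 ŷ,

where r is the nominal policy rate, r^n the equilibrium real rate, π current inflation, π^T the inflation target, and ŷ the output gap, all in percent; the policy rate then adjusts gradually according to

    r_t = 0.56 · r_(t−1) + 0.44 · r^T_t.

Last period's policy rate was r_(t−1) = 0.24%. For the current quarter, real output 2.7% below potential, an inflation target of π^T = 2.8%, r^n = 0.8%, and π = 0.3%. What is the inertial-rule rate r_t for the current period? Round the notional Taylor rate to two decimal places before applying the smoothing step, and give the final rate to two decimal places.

-0.53%

Output 2.7% below potential → ŷ = -2.7.
r^T_t = 0.8 + 2.8 + 1.5 × (0.3 − 2.8) + 0.5 × (-2.7)
   = 0.8 + 2.8 − 3.75 − 1.35 = -1.50
r_t = 0.56 × 0.24 + 0.44 × (-1.50) = 0.1344 − 0.66 = -0.53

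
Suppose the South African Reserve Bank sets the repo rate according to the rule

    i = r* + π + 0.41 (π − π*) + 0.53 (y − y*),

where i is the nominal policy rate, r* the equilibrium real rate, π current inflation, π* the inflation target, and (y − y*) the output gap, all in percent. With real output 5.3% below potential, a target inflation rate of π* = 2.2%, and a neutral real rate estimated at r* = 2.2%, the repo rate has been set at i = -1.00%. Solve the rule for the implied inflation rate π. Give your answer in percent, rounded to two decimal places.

0.36%

Output 5.3% below potential → (y − y*) = -5.3.
Collecting π: i = r* + (1 + 0.41) π − 0.41 π* + 0.53 (y − y*)
1.41 π = -1.00 − 2.2 + 0.41 × 2.2 − 0.53 × (-5.3) = 0.511
π = 0.511 / 1.41 = 0.36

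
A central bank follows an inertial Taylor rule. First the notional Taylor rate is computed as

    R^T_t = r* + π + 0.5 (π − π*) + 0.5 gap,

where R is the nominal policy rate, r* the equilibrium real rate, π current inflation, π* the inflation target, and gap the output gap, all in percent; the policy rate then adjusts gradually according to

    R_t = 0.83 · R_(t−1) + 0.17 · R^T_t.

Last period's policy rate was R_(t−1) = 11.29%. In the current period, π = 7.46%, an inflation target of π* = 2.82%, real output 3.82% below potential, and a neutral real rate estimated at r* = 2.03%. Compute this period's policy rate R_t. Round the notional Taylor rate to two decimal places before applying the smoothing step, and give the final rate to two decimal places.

Output 3.82% below potential → gap = -3.82.
R^T_t = 2.03 + 7.46 + 0.5 × (7.46 − 2.82) + 0.5 × (-3.82)
   = 2.03 + 7.46 + 2.32 − 1.91 = 9.90
R_t = 0.83 × 11.29 + 0.17 × 9.90 = 9.3707 + 1.683 = 11.05

11.05%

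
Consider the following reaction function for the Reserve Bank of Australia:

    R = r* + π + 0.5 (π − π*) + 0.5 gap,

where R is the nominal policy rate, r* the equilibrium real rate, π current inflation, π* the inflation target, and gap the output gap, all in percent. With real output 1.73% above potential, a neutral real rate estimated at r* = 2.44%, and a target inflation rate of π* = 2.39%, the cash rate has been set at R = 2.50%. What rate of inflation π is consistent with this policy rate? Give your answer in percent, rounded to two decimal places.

Output 1.73% above potential → gap = 1.73.
Collecting π: R = r* + (1 + 0.5) π − 0.5 π* + 0.5 gap
1.5 π = 2.50 − 2.44 + 0.5 × 2.39 − 0.5 × 1.73 = 0.39
π = 0.39 / 1.5 = 0.26

0.26%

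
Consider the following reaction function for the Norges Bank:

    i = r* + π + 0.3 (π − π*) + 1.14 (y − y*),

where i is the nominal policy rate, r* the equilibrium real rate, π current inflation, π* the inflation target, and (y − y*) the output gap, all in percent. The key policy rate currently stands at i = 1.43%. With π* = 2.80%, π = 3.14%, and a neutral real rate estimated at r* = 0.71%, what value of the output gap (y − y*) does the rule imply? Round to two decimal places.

-2.21%

1.14 (y − y*) = 1.43 − 0.71 − 3.14 − 0.3 × (3.14 − 2.80) = -2.522
(y − y*) = -2.522 / 1.14 = -2.21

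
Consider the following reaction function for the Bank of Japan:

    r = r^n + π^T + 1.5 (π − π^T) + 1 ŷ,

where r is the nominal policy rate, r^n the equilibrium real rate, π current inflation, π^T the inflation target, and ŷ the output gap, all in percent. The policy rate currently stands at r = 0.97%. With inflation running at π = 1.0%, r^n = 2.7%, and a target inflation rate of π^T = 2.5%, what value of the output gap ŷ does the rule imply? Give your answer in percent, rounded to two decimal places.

1 ŷ = 0.97 − 2.7 − 2.5 − 1.5 × (1.0 − 2.5) = -1.98
ŷ = -1.98 / 1 = -1.98

-1.98%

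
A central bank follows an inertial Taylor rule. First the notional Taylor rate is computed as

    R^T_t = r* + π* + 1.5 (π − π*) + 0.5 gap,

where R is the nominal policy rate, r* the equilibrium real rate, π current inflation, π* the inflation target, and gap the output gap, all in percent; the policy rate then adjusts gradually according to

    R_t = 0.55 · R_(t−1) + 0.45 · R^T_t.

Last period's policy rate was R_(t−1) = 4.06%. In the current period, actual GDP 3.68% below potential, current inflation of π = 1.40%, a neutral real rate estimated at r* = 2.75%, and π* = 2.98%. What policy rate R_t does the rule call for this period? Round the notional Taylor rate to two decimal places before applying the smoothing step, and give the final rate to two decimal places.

Output 3.68% below potential → gap = -3.68.
R^T_t = 2.75 + 2.98 + 1.5 × (1.40 − 2.98) + 0.5 × (-3.68)
   = 2.75 + 2.98 − 2.37 − 1.84 = 1.52
R_t = 0.55 × 4.06 + 0.45 × 1.52 = 2.233 + 0.684 = 2.92

2.92%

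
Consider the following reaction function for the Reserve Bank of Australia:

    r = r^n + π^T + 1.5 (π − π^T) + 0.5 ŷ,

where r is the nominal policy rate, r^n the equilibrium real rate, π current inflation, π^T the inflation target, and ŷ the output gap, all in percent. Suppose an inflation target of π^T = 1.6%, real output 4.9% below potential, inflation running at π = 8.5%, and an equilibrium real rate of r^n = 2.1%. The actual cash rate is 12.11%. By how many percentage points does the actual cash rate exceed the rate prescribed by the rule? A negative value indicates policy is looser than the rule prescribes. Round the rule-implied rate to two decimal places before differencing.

0.51 pp

Output 4.9% below potential → ŷ = -4.9.
r = 2.1 + 1.6 + 1.5 × (8.5 − 1.6) + 0.5 × (-4.9)
   = 2.1 + 1.6 + 10.35 − 2.45 = 11.60
Deviation = 12.11 − 11.60 = 0.51 pp.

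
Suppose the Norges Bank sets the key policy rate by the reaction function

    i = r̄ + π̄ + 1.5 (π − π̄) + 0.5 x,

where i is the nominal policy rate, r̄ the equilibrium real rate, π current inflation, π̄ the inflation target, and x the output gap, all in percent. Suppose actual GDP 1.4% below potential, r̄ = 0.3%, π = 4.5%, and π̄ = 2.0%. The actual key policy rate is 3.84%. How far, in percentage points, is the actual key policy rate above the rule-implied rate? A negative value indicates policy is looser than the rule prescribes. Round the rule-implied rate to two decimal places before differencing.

-1.51 pp

Output 1.4% below potential → x = -1.4.
i = 0.3 + 2.0 + 1.5 × (4.5 − 2.0) + 0.5 × (-1.4)
   = 0.3 + 2 + 3.75 − 0.7 = 5.35
Deviation = 3.84 − 5.35 = -1.51 pp.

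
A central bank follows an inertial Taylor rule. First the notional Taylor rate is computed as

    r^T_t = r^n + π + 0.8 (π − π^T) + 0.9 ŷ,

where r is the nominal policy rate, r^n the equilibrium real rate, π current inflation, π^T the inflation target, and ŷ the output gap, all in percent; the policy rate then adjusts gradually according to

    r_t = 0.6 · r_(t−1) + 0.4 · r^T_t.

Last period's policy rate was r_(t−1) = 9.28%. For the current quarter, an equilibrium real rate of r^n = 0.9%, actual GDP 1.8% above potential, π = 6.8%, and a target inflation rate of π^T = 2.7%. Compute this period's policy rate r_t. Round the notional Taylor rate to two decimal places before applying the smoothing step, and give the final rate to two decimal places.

10.61%

Output 1.8% above potential → ŷ = 1.8.
r^T_t = 0.9 + 6.8 + 0.8 × (6.8 − 2.7) + 0.9 × 1.8
   = 0.9 + 6.8 + 3.28 + 1.62 = 12.60
r_t = 0.6 × 9.28 + 0.4 × 12.60 = 5.568 + 5.04 = 10.61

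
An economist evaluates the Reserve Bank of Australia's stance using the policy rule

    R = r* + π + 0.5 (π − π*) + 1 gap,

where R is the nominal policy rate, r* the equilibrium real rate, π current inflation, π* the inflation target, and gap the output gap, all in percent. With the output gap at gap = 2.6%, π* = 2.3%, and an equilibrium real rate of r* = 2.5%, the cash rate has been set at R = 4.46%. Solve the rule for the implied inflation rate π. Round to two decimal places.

0.34%

Collecting π: R = r* + (1 + 0.5) π − 0.5 π* + 1 gap
1.5 π = 4.46 − 2.5 + 0.5 × 2.3 − 1 × 2.6 = 0.51
π = 0.51 / 1.5 = 0.34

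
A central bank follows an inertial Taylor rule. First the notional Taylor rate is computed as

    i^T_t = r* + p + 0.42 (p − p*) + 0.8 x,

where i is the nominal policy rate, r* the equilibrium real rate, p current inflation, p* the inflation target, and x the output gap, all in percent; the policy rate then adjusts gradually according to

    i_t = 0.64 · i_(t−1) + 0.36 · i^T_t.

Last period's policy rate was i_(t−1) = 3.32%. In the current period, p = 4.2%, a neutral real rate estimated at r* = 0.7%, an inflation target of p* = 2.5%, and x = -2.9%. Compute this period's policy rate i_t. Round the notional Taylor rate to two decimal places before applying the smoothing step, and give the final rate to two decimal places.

3.31%

i^T_t = 0.7 + 4.2 + 0.42 × (4.2 − 2.5) + 0.8 × (-2.9)
   = 0.7 + 4.2 + 0.714 − 2.32 = 3.29
i_t = 0.64 × 3.32 + 0.36 × 3.29 = 2.1248 + 1.1844 = 3.31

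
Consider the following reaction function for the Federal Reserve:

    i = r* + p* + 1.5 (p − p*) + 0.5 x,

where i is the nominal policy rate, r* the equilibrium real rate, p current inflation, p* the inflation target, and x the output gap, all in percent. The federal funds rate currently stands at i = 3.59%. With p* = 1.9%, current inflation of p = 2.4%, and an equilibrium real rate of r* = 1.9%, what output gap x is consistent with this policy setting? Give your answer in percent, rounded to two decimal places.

0.5 x = 3.59 − 1.9 − 1.9 − 1.5 × (2.4 − 1.9) = -0.96
x = -0.96 / 0.5 = -1.92

-1.92%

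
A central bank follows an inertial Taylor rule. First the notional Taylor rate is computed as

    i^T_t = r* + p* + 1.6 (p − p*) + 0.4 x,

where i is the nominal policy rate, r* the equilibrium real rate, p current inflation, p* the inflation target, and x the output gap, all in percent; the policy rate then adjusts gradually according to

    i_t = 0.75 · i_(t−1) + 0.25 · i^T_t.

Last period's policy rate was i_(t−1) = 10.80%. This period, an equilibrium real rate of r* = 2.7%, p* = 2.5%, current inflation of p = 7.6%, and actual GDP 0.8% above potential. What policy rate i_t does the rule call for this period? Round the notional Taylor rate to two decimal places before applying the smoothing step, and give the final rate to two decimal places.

Output 0.8% above potential → x = 0.8.
i^T_t = 2.7 + 2.5 + 1.6 × (7.6 − 2.5) + 0.4 × 0.8
   = 2.7 + 2.5 + 8.16 + 0.32 = 13.68
i_t = 0.75 × 10.80 + 0.25 × 13.68 = 8.1 + 3.42 = 11.52

11.52%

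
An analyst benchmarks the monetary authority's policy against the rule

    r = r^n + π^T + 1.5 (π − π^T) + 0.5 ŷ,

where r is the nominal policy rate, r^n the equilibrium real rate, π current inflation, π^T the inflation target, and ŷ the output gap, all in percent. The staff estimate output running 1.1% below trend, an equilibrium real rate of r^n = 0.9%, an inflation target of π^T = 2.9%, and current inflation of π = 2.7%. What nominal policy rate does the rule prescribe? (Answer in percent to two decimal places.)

Output 1.1% below potential → ŷ = -1.1.
r = 0.9 + 2.9 + 1.5 × (2.7 − 2.9) + 0.5 × (-1.1)
   = 0.9 + 2.9 − 0.3 − 0.55 = 2.95

2.95%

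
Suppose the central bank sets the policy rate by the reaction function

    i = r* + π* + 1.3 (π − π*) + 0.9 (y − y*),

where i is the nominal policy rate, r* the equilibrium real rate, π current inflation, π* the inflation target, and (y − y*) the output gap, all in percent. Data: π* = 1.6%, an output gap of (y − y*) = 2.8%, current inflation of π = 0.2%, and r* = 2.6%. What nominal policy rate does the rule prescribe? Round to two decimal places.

4.90%

i = 2.6 + 1.6 + 1.3 × (0.2 − 1.6) + 0.9 × 2.8
   = 2.6 + 1.6 − 1.82 + 2.52 = 4.90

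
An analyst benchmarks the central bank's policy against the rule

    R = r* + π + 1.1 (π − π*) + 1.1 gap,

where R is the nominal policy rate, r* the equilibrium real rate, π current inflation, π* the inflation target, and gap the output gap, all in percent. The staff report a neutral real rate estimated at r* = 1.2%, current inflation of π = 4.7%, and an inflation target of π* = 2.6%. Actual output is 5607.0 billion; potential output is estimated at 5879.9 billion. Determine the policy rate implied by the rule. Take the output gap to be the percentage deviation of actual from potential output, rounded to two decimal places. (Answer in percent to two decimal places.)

Output gap = 100 × (5607.0 − 5879.9) / 5879.9 = -4.64%.
R = 1.20 + 4.70 + 1.1 × (4.70 − 2.60) + 1.1 × (-4.64)
   = 1.20 + 4.7 + 2.31 − 5.104 = 3.11

3.11%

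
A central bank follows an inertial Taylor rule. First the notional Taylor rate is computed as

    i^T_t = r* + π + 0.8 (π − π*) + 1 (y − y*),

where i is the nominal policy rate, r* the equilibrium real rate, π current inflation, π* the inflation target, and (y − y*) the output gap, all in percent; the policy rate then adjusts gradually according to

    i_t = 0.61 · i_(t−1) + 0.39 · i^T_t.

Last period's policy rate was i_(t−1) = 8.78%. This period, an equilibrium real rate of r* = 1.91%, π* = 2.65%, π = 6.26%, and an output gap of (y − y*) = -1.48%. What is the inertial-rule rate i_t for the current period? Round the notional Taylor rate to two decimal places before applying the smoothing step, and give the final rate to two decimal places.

i^T_t = 1.91 + 6.26 + 0.8 × (6.26 − 2.65) + 1 × (-1.48)
   = 1.91 + 6.26 + 2.888 − 1.48 = 9.58
i_t = 0.61 × 8.78 + 0.39 × 9.58 = 5.3558 + 3.7362 = 9.09

9.09%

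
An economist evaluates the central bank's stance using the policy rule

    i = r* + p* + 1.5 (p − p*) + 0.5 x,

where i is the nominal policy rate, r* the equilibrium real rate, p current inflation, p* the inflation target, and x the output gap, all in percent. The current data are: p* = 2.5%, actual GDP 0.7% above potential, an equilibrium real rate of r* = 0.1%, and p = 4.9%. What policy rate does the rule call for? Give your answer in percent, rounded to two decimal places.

6.55%

Output 0.7% above potential → x = 0.7.
i = 0.1 + 2.5 + 1.5 × (4.9 − 2.5) + 0.5 × 0.7
   = 0.1 + 2.5 + 3.6 + 0.35 = 6.55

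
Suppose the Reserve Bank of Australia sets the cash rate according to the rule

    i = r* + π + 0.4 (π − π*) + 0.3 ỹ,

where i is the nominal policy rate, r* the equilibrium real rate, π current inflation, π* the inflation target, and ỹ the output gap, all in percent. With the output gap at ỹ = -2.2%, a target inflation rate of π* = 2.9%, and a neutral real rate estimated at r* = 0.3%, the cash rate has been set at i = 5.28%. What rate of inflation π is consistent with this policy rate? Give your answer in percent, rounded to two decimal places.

4.86%

Collecting π: i = r* + (1 + 0.4) π − 0.4 π* + 0.3 ỹ
1.4 π = 5.28 − 0.3 + 0.4 × 2.9 − 0.3 × (-2.2) = 6.8
π = 6.8 / 1.4 = 4.86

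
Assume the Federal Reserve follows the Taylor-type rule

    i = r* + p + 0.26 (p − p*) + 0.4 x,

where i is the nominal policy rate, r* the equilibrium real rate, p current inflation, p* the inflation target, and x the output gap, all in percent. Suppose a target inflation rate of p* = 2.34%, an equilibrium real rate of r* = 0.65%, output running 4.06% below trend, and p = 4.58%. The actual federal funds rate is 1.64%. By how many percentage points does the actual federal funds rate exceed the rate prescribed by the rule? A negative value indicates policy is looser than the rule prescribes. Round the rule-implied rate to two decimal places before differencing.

-2.55 pp

Output 4.06% below potential → x = -4.06.
i = 0.65 + 4.58 + 0.26 × (4.58 − 2.34) + 0.4 × (-4.06)
   = 0.65 + 4.58 + 0.5824 − 1.624 = 4.19
Deviation = 1.64 − 4.19 = -2.55 pp.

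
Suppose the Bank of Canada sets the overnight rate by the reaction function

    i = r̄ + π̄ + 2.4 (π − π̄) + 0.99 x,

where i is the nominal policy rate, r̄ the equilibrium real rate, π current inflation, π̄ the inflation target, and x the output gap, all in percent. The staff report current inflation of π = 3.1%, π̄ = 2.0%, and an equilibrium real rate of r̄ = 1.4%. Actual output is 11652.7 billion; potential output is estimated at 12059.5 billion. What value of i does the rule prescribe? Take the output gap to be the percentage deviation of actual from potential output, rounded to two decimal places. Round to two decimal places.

Output gap = 100 × (11652.7 − 12059.5) / 12059.5 = -3.37%.
i = 1.40 + 2.00 + 2.4 × (3.10 − 2.00) + 0.99 × (-3.37)
   = 1.40 + 2 + 2.64 − 3.3363 = 2.70

2.70%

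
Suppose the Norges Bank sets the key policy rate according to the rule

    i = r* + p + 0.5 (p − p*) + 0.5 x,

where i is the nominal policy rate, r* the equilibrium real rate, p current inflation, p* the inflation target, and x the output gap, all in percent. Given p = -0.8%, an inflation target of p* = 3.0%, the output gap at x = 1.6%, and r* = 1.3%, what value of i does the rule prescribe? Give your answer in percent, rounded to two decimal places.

-0.60%

i = 1.3 + (-0.8) + 0.5 × (-0.8 − 3.0) + 0.5 × 1.6
   = 1.3 − 0.8 − 1.9 + 0.8 = -0.60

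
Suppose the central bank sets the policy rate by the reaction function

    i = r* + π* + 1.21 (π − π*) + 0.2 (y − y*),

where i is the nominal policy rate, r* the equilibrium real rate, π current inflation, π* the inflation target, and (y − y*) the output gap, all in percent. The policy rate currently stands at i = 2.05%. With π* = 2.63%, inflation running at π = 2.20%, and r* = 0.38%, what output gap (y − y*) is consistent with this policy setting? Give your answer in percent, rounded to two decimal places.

-2.20%

0.2 (y − y*) = 2.05 − 0.38 − 2.63 − 1.21 × (2.20 − 2.63) = -0.4397
(y − y*) = -0.4397 / 0.2 = -2.20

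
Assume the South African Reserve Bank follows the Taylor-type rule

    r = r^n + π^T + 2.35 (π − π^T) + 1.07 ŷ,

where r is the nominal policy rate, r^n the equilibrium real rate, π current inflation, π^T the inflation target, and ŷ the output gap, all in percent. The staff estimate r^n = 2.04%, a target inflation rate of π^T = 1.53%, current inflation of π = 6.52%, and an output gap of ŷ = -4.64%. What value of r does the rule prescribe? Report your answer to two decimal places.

10.33%

r = 2.04 + 1.53 + 2.35 × (6.52 − 1.53) + 1.07 × (-4.64)
   = 2.04 + 1.53 + 11.7265 − 4.9648 = 10.33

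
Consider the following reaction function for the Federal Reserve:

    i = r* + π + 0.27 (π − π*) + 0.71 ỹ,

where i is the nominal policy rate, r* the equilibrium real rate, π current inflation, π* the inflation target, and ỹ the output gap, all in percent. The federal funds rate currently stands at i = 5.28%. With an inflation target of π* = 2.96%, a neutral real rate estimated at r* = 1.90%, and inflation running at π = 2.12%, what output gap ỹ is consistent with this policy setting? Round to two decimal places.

2.09%

0.71 ỹ = 5.28 − 1.90 − 2.12 − 0.27 × (2.12 − 2.96) = 1.4868
ỹ = 1.4868 / 0.71 = 2.09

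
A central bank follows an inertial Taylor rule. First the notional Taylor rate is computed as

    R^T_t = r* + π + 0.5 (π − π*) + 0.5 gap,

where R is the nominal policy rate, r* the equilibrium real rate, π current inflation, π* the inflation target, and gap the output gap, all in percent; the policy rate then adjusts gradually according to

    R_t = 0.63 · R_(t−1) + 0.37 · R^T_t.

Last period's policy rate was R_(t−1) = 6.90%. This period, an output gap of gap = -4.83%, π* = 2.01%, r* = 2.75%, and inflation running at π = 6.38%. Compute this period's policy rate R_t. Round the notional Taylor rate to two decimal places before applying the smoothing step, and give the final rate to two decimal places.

7.64%

R^T_t = 2.75 + 6.38 + 0.5 × (6.38 − 2.01) + 0.5 × (-4.83)
   = 2.75 + 6.38 + 2.185 − 2.415 = 8.90
R_t = 0.63 × 6.90 + 0.37 × 8.90 = 4.347 + 3.293 = 7.64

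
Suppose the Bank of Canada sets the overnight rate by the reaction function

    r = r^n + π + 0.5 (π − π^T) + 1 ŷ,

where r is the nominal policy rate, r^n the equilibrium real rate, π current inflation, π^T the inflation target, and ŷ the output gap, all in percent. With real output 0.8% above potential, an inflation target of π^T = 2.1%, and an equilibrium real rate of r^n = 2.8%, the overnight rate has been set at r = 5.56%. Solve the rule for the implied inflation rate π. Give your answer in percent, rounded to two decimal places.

Output 0.8% above potential → ŷ = 0.8.
Collecting π: r = r^n + (1 + 0.5) π − 0.5 π^T + 1 ŷ
1.5 π = 5.56 − 2.8 + 0.5 × 2.1 − 1 × 0.8 = 3.01
π = 3.01 / 1.5 = 2.01

2.01%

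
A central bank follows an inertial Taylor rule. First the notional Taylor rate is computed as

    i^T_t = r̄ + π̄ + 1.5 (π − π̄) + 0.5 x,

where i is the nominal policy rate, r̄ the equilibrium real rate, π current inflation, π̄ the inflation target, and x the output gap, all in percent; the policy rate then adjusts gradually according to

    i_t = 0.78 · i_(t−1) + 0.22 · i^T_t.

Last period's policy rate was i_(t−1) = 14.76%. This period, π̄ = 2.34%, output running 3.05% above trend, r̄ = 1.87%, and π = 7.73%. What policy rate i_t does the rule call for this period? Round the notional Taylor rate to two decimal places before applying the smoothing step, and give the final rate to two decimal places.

Output 3.05% above potential → x = 3.05.
i^T_t = 1.87 + 2.34 + 1.5 × (7.73 − 2.34) + 0.5 × 3.05
   = 1.87 + 2.34 + 8.085 + 1.525 = 13.82
i_t = 0.78 × 14.76 + 0.22 × 13.82 = 11.5128 + 3.0404 = 14.55

14.55%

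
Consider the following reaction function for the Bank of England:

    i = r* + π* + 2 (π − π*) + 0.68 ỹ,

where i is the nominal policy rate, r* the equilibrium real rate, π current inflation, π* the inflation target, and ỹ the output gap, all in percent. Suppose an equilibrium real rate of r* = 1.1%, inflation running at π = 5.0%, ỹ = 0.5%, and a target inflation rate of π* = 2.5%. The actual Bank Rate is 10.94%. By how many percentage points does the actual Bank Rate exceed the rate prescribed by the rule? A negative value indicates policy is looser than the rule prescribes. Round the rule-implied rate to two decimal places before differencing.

2.00 pp

i = 1.1 + 2.5 + 2 × (5.0 − 2.5) + 0.68 × 0.5
   = 1.1 + 2.5 + 5 + 0.34 = 8.94
Deviation = 10.94 − 8.94 = 2.00 pp.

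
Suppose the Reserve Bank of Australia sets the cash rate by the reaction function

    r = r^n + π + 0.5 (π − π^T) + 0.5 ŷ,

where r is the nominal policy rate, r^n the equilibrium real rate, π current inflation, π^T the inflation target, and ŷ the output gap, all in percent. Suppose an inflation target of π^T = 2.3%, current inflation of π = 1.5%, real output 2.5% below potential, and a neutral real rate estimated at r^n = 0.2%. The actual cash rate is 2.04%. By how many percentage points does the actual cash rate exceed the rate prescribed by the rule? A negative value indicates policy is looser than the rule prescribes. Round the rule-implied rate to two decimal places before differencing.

Output 2.5% below potential → ŷ = -2.5.
r = 0.2 + 1.5 + 0.5 × (1.5 − 2.3) + 0.5 × (-2.5)
   = 0.2 + 1.5 − 0.4 − 1.25 = 0.05
Deviation = 2.04 − 0.05 = 1.99 pp.

1.99 pp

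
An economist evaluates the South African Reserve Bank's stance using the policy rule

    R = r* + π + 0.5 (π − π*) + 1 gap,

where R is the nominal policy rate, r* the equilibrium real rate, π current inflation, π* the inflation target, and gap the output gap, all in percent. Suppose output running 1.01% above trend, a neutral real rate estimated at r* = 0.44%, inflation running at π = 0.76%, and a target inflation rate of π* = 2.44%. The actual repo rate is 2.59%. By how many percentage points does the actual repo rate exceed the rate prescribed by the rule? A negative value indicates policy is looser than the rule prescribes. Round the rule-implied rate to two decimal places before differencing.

1.22 pp

Output 1.01% above potential → gap = 1.01.
R = 0.44 + 0.76 + 0.5 × (0.76 − 2.44) + 1 × 1.01
   = 0.44 + 0.76 − 0.84 + 1.01 = 1.37
Deviation = 2.59 − 1.37 = 1.22 pp.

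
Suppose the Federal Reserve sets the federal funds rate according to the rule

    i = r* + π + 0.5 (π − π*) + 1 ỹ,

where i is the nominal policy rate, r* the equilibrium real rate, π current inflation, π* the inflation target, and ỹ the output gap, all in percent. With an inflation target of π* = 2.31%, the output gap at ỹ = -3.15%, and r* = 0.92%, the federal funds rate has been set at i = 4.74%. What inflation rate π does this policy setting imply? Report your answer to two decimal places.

Collecting π: i = r* + (1 + 0.5) π − 0.5 π* + 1 ỹ
1.5 π = 4.74 − 0.92 + 0.5 × 2.31 − 1 × (-3.15) = 8.125
π = 8.125 / 1.5 = 5.42

5.42%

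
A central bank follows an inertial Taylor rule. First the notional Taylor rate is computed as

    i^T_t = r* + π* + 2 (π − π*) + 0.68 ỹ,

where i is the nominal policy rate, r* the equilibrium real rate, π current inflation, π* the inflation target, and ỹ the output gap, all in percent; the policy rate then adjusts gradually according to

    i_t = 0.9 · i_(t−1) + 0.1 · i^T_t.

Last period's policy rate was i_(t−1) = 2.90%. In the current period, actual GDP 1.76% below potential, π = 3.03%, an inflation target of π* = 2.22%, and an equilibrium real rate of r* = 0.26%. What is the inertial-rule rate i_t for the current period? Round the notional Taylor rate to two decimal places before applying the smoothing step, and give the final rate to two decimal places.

2.90%

Output 1.76% below potential → ỹ = -1.76.
i^T_t = 0.26 + 2.22 + 2 × (3.03 − 2.22) + 0.68 × (-1.76)
   = 0.26 + 2.22 + 1.62 − 1.1968 = 2.90
i_t = 0.9 × 2.90 + 0.1 × 2.90 = 2.61 + 0.29 = 2.90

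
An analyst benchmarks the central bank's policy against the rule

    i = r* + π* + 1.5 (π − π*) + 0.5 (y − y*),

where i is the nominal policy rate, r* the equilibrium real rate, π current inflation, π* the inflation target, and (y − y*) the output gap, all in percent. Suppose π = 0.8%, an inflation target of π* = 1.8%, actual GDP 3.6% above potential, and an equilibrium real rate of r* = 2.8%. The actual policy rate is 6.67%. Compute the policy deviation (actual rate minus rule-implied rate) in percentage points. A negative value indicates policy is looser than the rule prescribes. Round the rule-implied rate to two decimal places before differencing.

1.77 pp

Output 3.6% above potential → (y − y*) = 3.6.
i = 2.8 + 1.8 + 1.5 × (0.8 − 1.8) + 0.5 × 3.6
   = 2.8 + 1.8 − 1.5 + 1.8 = 4.90
Deviation = 6.67 − 4.90 = 1.77 pp.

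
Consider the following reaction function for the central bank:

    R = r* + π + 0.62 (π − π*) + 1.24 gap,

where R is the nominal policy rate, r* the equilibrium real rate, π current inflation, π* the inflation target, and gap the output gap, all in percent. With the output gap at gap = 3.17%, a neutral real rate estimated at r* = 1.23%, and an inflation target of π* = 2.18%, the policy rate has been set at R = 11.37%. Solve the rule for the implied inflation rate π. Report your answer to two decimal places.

Collecting π: R = r* + (1 + 0.62) π − 0.62 π* + 1.24 gap
1.62 π = 11.37 − 1.23 + 0.62 × 2.18 − 1.24 × 3.17 = 7.5608
π = 7.5608 / 1.62 = 4.67

4.67%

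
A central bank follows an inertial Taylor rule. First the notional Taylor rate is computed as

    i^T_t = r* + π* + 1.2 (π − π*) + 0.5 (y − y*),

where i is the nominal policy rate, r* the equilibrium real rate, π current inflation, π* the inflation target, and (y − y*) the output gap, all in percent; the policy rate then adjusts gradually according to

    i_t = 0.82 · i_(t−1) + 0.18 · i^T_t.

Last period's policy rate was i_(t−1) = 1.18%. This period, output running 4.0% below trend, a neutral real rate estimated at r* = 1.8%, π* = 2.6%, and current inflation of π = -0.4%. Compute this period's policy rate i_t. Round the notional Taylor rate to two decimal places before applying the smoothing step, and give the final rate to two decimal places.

0.75%

Output 4.0% below potential → (y − y*) = -4.0.
i^T_t = 1.8 + 2.6 + 1.2 × (-0.4 − 2.6) + 0.5 × (-4.0)
   = 1.8 + 2.6 − 3.6 − 2 = -1.20
i_t = 0.82 × 1.18 + 0.18 × (-1.20) = 0.9676 − 0.216 = 0.75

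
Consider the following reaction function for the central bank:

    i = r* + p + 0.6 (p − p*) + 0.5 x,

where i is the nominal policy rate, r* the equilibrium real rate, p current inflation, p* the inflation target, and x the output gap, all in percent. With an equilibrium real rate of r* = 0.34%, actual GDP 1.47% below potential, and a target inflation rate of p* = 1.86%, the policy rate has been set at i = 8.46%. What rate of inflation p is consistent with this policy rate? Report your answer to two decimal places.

Output 1.47% below potential → x = -1.47.
Collecting p: i = r* + (1 + 0.6) p − 0.6 p* + 0.5 x
1.6 p = 8.46 − 0.34 + 0.6 × 1.86 − 0.5 × (-1.47) = 9.971
p = 9.971 / 1.6 = 6.23

6.23%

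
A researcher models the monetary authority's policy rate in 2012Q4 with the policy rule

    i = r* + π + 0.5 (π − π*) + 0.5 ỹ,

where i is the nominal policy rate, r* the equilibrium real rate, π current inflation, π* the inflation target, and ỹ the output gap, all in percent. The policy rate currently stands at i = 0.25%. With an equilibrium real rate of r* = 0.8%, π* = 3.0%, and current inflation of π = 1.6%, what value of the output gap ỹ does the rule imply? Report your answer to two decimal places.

0.5 ỹ = 0.25 − 0.8 − 1.6 − 0.5 × (1.6 − 3.0) = -1.45
ỹ = -1.45 / 0.5 = -2.90

-2.90%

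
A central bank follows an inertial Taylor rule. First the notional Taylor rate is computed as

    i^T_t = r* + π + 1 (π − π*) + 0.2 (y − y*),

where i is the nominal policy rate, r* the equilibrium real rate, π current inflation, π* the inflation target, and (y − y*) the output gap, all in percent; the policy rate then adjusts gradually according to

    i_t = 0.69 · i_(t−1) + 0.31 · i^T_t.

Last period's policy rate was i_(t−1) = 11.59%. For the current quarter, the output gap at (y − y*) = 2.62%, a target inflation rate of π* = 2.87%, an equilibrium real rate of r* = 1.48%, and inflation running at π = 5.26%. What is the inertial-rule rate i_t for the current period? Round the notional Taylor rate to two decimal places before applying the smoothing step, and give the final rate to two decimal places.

i^T_t = 1.48 + 5.26 + 1 × (5.26 − 2.87) + 0.2 × 2.62
   = 1.48 + 5.26 + 2.39 + 0.524 = 9.65
i_t = 0.69 × 11.59 + 0.31 × 9.65 = 7.9971 + 2.9915 = 10.99

10.99%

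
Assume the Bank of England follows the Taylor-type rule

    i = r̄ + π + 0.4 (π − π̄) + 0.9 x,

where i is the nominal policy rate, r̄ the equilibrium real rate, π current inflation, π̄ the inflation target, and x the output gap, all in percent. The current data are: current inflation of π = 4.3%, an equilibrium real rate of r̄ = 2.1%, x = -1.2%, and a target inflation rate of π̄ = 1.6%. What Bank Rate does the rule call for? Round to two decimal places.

6.40%

i = 2.1 + 4.3 + 0.4 × (4.3 − 1.6) + 0.9 × (-1.2)
   = 2.1 + 4.3 + 1.08 − 1.08 = 6.40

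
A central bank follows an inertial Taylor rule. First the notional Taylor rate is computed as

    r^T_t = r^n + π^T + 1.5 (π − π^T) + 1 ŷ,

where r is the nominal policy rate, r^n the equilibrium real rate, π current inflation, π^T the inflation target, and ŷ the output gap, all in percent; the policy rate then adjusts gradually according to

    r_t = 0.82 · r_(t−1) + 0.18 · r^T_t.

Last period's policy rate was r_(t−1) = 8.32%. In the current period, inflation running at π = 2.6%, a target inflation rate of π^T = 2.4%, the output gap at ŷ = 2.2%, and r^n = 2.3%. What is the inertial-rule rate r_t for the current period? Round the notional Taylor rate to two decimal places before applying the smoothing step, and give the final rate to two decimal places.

r^T_t = 2.3 + 2.4 + 1.5 × (2.6 − 2.4) + 1 × 2.2
   = 2.3 + 2.4 + 0.3 + 2.2 = 7.20
r_t = 0.82 × 8.32 + 0.18 × 7.20 = 6.8224 + 1.296 = 8.12

8.12%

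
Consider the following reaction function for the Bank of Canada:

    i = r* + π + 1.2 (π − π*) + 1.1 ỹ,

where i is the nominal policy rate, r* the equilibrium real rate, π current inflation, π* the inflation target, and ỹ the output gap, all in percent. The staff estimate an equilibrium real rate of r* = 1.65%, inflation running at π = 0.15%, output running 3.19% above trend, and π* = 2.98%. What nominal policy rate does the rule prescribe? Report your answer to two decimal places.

Output 3.19% above potential → ỹ = 3.19.
i = 1.65 + 0.15 + 1.2 × (0.15 − 2.98) + 1.1 × 3.19
   = 1.65 + 0.15 − 3.396 + 3.509 = 1.91

1.91%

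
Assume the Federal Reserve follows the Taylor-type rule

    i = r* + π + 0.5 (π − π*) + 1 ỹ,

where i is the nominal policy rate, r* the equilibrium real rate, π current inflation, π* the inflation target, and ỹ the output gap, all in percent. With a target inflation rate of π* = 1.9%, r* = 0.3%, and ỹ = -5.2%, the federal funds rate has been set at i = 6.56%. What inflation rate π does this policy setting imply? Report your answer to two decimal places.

8.27%

Collecting π: i = r* + (1 + 0.5) π − 0.5 π* + 1 ỹ
1.5 π = 6.56 − 0.3 + 0.5 × 1.9 − 1 × (-5.2) = 12.41
π = 12.41 / 1.5 = 8.27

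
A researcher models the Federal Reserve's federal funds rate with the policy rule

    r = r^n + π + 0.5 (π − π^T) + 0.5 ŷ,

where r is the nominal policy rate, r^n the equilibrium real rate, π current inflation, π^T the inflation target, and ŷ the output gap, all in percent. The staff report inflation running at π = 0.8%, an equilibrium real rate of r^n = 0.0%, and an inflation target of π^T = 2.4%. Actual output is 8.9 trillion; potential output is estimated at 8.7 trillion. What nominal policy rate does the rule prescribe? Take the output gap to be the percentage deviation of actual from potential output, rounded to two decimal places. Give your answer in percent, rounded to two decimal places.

1.15%

Output gap = 100 × (8.9 − 8.7) / 8.7 = 2.30%.
r = 0.00 + 0.80 + 0.5 × (0.80 − 2.40) + 0.5 × 2.30
   = 0.00 + 0.8 − 0.8 + 1.15 = 1.15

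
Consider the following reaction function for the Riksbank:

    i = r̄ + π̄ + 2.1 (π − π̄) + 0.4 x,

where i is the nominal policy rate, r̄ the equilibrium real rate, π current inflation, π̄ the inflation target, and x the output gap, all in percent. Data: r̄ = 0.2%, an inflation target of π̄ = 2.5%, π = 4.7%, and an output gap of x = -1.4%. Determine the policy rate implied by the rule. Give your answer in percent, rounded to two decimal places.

i = 0.2 + 2.5 + 2.1 × (4.7 − 2.5) + 0.4 × (-1.4)
   = 0.2 + 2.5 + 4.62 − 0.56 = 6.76

6.76%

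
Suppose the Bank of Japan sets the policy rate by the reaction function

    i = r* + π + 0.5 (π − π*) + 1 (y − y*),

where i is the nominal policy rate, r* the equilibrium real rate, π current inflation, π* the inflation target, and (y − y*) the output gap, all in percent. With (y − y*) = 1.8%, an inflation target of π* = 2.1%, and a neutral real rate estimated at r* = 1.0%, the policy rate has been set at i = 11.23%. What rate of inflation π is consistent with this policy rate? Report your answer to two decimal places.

Collecting π: i = r* + (1 + 0.5) π − 0.5 π* + 1 (y − y*)
1.5 π = 11.23 − 1.0 + 0.5 × 2.1 − 1 × 1.8 = 9.48
π = 9.48 / 1.5 = 6.32

6.32%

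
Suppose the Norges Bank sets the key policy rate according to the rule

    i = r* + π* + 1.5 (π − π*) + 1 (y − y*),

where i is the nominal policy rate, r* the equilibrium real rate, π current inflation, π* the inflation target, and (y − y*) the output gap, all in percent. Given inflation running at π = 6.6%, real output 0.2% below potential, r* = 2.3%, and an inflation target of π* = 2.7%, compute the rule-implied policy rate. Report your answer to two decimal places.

Output 0.2% below potential → (y − y*) = -0.2.
i = 2.3 + 2.7 + 1.5 × (6.6 − 2.7) + 1 × (-0.2)
   = 2.3 + 2.7 + 5.85 − 0.2 = 10.65

10.65%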